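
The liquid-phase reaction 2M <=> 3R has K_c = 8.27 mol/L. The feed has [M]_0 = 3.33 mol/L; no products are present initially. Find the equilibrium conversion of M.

Let X = conversion of M; extent ξ = 3.33X/2 mol/L.
Concentrations: [M] = 3.33 − 3.33X; [R] = 5X.
K_c = [R]^3 / ([M]^2).
Solving K_c = 8.27 for X ∈ (0,1): X = 0.539.

X = 0.539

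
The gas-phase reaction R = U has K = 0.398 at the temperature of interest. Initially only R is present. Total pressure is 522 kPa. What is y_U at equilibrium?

Let X = conversion of R (basis 1 mol R); extent of reaction ξ = X.
Moles: n_R = 1 − X; n_U = X.
Total moles n_T = 1 (Δν = 0, constant).
Mole fractions y_i = n_i/n_T; K = p_U / (p_R) with p_i = y_i·P.
This yields a degree-1 equation in X; solving on (0,1), X = 0.285.
Then n_U = 0.285, n_T = 1, so y_U = 0.285.

y_U = 0.285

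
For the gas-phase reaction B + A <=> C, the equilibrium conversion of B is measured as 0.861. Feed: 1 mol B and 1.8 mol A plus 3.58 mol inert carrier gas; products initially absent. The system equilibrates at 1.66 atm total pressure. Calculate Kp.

Basis: 1 mol B initially; let X = conversion of B. Extent ξ = X.
At extent ξ: n_B = 1 − X; n_A = 1.8 − X; n_C = X; n_I = 3.58 (inert).
n_T = Σnᵢ = 6.38 − X.
At X = 0.861: n_B = 0.139, n_A = 0.939, n_C = 0.861, n_T = 5.52.
p_i = (n_i/n_T)·P. Kp = p_C / (p_B p_A) = 21.9 atm^-1.

Kp = 21.9 atm^-1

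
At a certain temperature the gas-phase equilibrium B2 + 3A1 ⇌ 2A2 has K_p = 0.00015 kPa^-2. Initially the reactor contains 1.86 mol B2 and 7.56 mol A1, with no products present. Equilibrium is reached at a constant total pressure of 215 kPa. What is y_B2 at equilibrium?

Basis: 1.86 mol B2 initially; let X = conversion of B2. Extent ξ = 1.86X.
At extent ξ: n_B2 = 1.86 − 1.86X; n_A1 = 7.56 − 5.58X; n_A2 = 3.72X.
Total moles n_T = 9.42 − 3.72X.
y_i = n_i/n_T, p_i = y_i·P. K_p = p_A2^2 / (p_B2 p_A1^3).
This yields a degree-4 equation in X; solving on (0,1), X = 0.645.
Then n_B2 = 0.66, n_T = 7.02, so y_B2 = 0.094.

y_B2 = 0.094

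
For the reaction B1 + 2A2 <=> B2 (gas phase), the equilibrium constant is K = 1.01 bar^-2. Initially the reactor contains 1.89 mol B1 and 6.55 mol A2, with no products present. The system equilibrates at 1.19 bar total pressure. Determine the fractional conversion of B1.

Take 1.89 mol B1 as basis and let X be its fractional conversion, so ξ = 1.89X.
Species balance: n_B1 = 1.89 − 1.89X; n_A2 = 6.55 − 3.78X; n_B2 = 1.89X.
Summing: n_T = 8.44 − 3.78X.
With p_i = (n_i/n_T)P, K = p_B2 / (p_B1 p_A2^2).
This yields a degree-3 equation in X; solving on (0,1), X = 0.428.

X = 0.428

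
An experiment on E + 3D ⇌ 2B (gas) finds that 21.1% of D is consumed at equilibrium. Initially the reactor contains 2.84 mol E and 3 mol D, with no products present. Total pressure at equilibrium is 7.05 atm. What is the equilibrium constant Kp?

Kp = 0.00302 atm^-2

Take 3 mol D as basis and let X be its fractional conversion, so ξ = X.
Species balance: n_E = 2.84 − X; n_D = 3 − 3X; n_B = 2X.
Summing: n_T = 5.84 − 2X.
At X = 0.211: n_E = 2.63, n_D = 2.37, n_B = 0.422, n_T = 5.42.
p_i = (n_i/n_T)·P. Kp = p_B^2 / (p_E p_D^3) = 0.00302 atm^-2.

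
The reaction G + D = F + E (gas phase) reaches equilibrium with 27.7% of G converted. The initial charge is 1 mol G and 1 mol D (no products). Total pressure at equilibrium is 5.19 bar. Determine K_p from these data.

K_p = 0.147

Basis: 1 mol G initially; let X = conversion of G. Extent ξ = X.
Moles: n_G = 1 − X; n_D = 1 − X; n_F = X; n_E = X.
Since Δν = 0, n_T = 2 throughout.
At X = 0.277: n_G = 0.723, n_D = 0.723, n_F = 0.277, n_E = 0.277, n_T = 2.
p_i = (n_i/n_T)·P. K_p = p_F p_E / (p_G p_D) = 0.147.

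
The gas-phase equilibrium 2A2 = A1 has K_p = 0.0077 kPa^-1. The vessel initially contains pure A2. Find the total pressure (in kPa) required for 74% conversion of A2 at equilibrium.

P = 448 kPa

Basis: 1 mol A2 initially; let X = conversion of A2. Extent ξ = 0.5X.
At extent ξ: n_A2 = 1 − X; n_A1 = 0.5X.
n_T = Σnᵢ = 1 − 0.5X.
K_p = p_A1 / (p_A2^2) with p_i = (n_i/n_T)·P.
At X = 0.74: the mole-fraction product g(X) = Π y_i^ν_i = 3.448. Since K_p = g(X)·P^{-1}, P = (g/K_p)^(1/1) = (3.448/0.0077)^(1/1) = 448 kPa.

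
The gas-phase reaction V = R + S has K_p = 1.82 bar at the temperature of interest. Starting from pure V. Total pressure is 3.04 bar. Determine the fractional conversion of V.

Take 1 mol V as basis and let X be its fractional conversion, so ξ = X.
Moles: n_V = 1 − X; n_R = X; n_S = X.
Summing: n_T = 1 + X.
Mole fractions y_i = n_i/n_T; K_p = p_R p_S / (p_V) with p_i = y_i·P.
Equating to 1.82 bar and solving on 0 < X < 1: X = 0.612.

X = 0.612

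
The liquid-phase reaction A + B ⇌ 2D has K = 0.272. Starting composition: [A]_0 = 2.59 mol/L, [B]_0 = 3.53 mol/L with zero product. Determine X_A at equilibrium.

Let X = conversion of A; extent ξ = 2.59·X mol/L.
Concentrations: [A] = 2.59 − 2.59X; [B] = 3.53 − 2.59X; [D] = 5.18X.
K = [D]^2 / ([A] [B]).
Solving K = 0.272 for X ∈ (0,1): X = 0.241.

X = 0.241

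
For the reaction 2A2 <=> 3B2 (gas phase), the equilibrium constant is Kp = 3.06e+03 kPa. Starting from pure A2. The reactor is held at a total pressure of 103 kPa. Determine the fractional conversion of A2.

Let X = conversion of A2 (basis 1 mol A2); extent of reaction ξ = 0.5X.
Species balance: n_A2 = 1 − X; n_B2 = 1.5X.
n_T = Σnᵢ = 1 + 0.5X.
y_i = n_i/n_T, p_i = y_i·P. Kp = p_B2^3 / (p_A2^2).
Equating to 3.06e+03 kPa and solving on 0 < X < 1: X = 0.797.

X = 0.797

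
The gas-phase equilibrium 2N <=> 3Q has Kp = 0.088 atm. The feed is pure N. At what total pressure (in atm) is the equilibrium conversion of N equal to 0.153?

P = 5.62 atm

Basis: 1 mol N initially; let X = conversion of N. Extent ξ = 0.5X.
Species balance: n_N = 1 − X; n_Q = 1.5X.
Summing: n_T = 1 + 0.5X.
Kp = p_Q^3 / (p_N^2) with p_i = (n_i/n_T)·P.
At X = 0.153: the mole-fraction product g(X) = Π y_i^ν_i = 0.01565. Since Kp = g(X)·P^{1}, P = (Kp/g)^(1/1) = (0.088/0.01565)^(1/1) = 5.62 atm.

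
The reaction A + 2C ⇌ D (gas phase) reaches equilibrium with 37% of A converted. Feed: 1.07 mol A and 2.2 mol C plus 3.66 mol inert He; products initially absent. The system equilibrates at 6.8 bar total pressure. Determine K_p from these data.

K_p = 0.241 bar^-2

Take 1.07 mol A as basis and let X be its fractional conversion, so ξ = 1.07X.
Species balance: n_A = 1.07 − 1.07X; n_C = 2.2 − 2.14X; n_D = 1.07X; n_I = 3.66 (inert).
Total moles n_T = 6.93 − 2.14X.
At X = 0.37: n_A = 0.674, n_C = 1.41, n_D = 0.396, n_T = 6.14.
p_i = (n_i/n_T)·P. K_p = p_D / (p_A p_C^2) = 0.241 bar^-2.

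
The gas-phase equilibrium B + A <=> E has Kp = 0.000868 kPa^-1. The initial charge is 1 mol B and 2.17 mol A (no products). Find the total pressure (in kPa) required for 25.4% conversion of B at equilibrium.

P = 597 kPa

Basis: 1 mol B initially; let X = conversion of B. Extent ξ = X.
Species balance: n_B = 1 − X; n_A = 2.17 − X; n_E = X.
Total moles n_T = 3.17 − X.
Kp = p_E / (p_B p_A) with p_i = (n_i/n_T)·P.
At X = 0.254: the mole-fraction product g(X) = Π y_i^ν_i = 0.5182. Since Kp = g(X)·P^{-1}, P = (g/Kp)^(1/1) = (0.5182/0.000868)^(1/1) = 597 kPa.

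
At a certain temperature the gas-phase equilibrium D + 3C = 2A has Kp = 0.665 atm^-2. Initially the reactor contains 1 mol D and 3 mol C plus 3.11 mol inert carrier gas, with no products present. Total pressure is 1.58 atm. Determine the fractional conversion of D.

X = 0.271

Take 1 mol D as basis and let X be its fractional conversion, so ξ = X.
Species balance: n_D = 1 − X; n_C = 3 − 3X; n_A = 2X; n_I = 3.11 (inert).
n_T = Σnᵢ = 7.11 − 2X.
y_i = n_i/n_T, p_i = y_i·P. Kp = p_A^2 / (p_D p_C^3).
Setting this equal to 0.665 atm^-2 and taking the physical root (0 < X < 1) gives X = 0.271.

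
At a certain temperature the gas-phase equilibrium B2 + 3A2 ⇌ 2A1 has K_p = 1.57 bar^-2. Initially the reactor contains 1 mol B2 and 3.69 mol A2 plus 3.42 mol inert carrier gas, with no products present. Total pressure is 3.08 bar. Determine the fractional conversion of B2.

Take 1 mol B2 as basis and let X be its fractional conversion, so ξ = X.
Species balance: n_B2 = 1 − X; n_A2 = 3.69 − 3X; n_A1 = 2X; n_I = 3.42 (inert).
Total moles n_T = 8.11 − 2X.
With p_i = (n_i/n_T)P, K_p = p_A1^2 / (p_B2 p_A2^3).
This yields a degree-4 equation in X; solving on (0,1), X = 0.545.

X = 0.545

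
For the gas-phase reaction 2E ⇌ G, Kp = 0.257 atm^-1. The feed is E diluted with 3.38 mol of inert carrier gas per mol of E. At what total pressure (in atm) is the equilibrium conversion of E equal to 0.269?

Basis: 1 mol E initially; let X = conversion of E. Extent ξ = 0.5X.
Moles: n_E = 1 − X; n_G = 0.5X; n_I = 3.38 (inert).
n_T = Σnᵢ = 4.38 − 0.5X.
Kp = p_G / (p_E^2) with p_i = (n_i/n_T)·P.
At X = 0.269: the mole-fraction product g(X) = Π y_i^ν_i = 1.069. Since Kp = g(X)·P^{-1}, P = (g/Kp)^(1/1) = (1.069/0.257)^(1/1) = 4.16 atm.

P = 4.16 atm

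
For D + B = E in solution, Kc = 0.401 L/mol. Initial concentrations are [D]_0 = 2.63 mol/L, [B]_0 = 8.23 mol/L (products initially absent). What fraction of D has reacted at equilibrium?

Let X = conversion of D; extent ξ = 2.63·X mol/L.
Concentrations: [D] = 2.63 − 2.63X; [B] = 8.23 − 2.63X; [E] = 2.63X.
Kc = [E] / ([D] [B]).
Equating to 0.401 L/mol: the physical root is X = 0.718.

X = 0.718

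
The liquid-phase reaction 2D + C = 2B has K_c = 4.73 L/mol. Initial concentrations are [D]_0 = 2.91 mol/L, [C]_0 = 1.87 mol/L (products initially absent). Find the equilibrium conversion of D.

Let X = conversion of D; extent ξ = 2.91X/2 mol/L.
Concentrations: [D] = 2.91 − 2.91X; [C] = 1.87 − 1.46X; [B] = 2.91X.
K_c = [B]^2 / ([D]^2 [C]).
This equals 4.73 at X = 0.673 (the root in 0 < X < 1).

X = 0.673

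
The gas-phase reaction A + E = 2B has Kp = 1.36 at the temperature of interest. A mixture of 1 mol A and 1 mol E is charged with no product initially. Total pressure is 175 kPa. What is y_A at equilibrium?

Basis: 1 mol A initially; let X = conversion of A. Extent ξ = X.
At extent ξ: n_A = 1 − X; n_E = 1 − X; n_B = 2X.
Since Δν = 0, n_T = 2 throughout.
y_i = n_i/n_T, p_i = y_i·P. Kp = p_B^2 / (p_A p_E).
Equating to 1.36 and solving on 0 < X < 1: X = 0.368.
Then n_A = 0.632, n_T = 2, so y_A = 0.316.

y_A = 0.316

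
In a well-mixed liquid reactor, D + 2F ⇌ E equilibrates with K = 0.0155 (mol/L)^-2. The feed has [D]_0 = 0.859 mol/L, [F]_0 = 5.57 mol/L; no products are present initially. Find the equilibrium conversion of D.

Let X = conversion of D; extent ξ = 0.859·X mol/L.
Concentrations: [D] = 0.859 − 0.859X; [F] = 5.57 − 1.72X; [E] = 0.859X.
K = [E] / ([D] [F]^2).
Solving K = 0.0155 for X ∈ (0,1): X = 0.286.

X = 0.286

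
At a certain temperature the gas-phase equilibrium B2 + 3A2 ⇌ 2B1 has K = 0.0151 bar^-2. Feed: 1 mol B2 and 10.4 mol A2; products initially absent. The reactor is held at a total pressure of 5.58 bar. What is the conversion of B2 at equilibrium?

Basis: 1 mol B2 initially; let X = conversion of B2. Extent ξ = X.
Moles: n_B2 = 1 − X; n_A2 = 10.4 − 3X; n_B1 = 2X.
n_T = Σnᵢ = 11.4 − 2X.
y_i = n_i/n_T, p_i = y_i·P. K = p_B1^2 / (p_B2 p_A2^3).
This yields a degree-4 equation in X; solving on (0,1), X = 0.565.

X = 0.565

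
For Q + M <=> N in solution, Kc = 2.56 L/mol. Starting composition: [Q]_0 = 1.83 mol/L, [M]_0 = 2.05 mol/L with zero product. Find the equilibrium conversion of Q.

Let X = conversion of Q; extent ξ = 1.83·X mol/L.
Concentrations: [Q] = 1.83 − 1.83X; [M] = 2.05 − 1.83X; [N] = 1.83X.
Kc = [N] / ([Q] [M]).
Equating to 2.56 L/mol: the physical root is X = 0.676.

X = 0.676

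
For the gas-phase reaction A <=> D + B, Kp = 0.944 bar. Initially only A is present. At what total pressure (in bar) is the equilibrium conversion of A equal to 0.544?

P = 2.25 bar

Take 1 mol A as basis and let X be its fractional conversion, so ξ = X.
Species balance: n_A = 1 − X; n_D = X; n_B = X.
n_T = Σnᵢ = 1 + X.
Kp = p_D p_B / (p_A) with p_i = (n_i/n_T)·P.
At X = 0.544: the mole-fraction product g(X) = Π y_i^ν_i = 0.4203. Since Kp = g(X)·P^{1}, P = (Kp/g)^(1/1) = (0.944/0.4203)^(1/1) = 2.25 bar.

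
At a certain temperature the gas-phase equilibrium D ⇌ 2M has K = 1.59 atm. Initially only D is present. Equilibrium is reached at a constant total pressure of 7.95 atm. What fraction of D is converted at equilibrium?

Take 1 mol D as basis and let X be its fractional conversion, so ξ = X.
At extent ξ: n_D = 1 − X; n_M = 2X.
Summing: n_T = 1 + X.
y_i = n_i/n_T, p_i = y_i·P. K = p_M^2 / (p_D).
This yields a degree-2 equation in X; solving on (0,1), X = 0.218.

X = 0.218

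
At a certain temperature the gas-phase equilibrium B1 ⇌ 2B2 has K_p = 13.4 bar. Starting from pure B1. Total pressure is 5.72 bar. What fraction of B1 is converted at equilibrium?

X = 0.608

Let X = conversion of B1 (basis 1 mol B1); extent of reaction ξ = X.
At extent ξ: n_B1 = 1 − X; n_B2 = 2X.
Total moles n_T = 1 + X.
Mole fractions y_i = n_i/n_T; K_p = p_B2^2 / (p_B1) with p_i = y_i·P.
Setting this equal to 13.4 bar and taking the physical root (0 < X < 1) gives X = 0.608.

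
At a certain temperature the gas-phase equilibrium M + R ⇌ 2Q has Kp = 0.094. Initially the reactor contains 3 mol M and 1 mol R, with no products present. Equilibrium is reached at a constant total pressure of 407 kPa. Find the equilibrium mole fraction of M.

y_M = 0.694

Basis: 1 mol R initially; let X = conversion of R. Extent ξ = X.
Species balance: n_M = 3 − X; n_R = 1 − X; n_Q = 2X.
Since Δν = 0, n_T = 4 throughout.
y_i = n_i/n_T, p_i = y_i·P. Kp = p_Q^2 / (p_M p_R).
Equating to 0.094 and solving on 0 < X < 1: X = 0.225.
Then n_M = 2.78, n_T = 4, so y_M = 0.694.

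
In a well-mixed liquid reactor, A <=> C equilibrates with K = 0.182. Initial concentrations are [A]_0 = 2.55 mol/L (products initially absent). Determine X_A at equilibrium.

Let X = conversion of A; extent ξ = 2.55·X mol/L.
Concentrations: [A] = 2.55 − 2.55X; [C] = 2.55X.
K = [C] / ([A]).
Solving K = 0.182 for X ∈ (0,1): X = 0.154.

X = 0.154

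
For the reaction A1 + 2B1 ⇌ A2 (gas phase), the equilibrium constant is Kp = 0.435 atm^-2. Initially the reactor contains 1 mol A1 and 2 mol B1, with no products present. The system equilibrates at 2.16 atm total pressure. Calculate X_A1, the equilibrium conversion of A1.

Let X = conversion of A1 (basis 1 mol A1); extent of reaction ξ = X.
At extent ξ: n_A1 = 1 − X; n_B1 = 2 − 2X; n_A2 = X.
Summing: n_T = 3 − 2X.
With p_i = (n_i/n_T)P, Kp = p_A2 / (p_A1 p_B1^2).
This yields a degree-3 equation in X; solving on (0,1), X = 0.383.

X = 0.383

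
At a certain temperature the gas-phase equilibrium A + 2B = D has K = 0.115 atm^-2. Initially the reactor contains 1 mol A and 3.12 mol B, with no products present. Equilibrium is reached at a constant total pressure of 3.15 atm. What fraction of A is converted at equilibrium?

Take 1 mol A as basis and let X be its fractional conversion, so ξ = X.
Moles: n_A = 1 − X; n_B = 3.12 − 2X; n_D = X.
n_T = Σnᵢ = 4.12 − 2X.
y_i = n_i/n_T, p_i = y_i·P. K = p_D / (p_A p_B^2).
Substituting and setting equal to 0.115 atm^-2 gives a polynomial in X; the root in (0,1) is X = 0.362.

X = 0.362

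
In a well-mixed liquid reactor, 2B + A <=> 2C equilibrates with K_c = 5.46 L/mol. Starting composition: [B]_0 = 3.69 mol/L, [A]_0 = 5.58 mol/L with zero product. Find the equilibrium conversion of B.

X = 0.825

Let X = conversion of B; extent ξ = 3.69X/2 mol/L.
Concentrations: [B] = 3.69 − 3.69X; [A] = 5.58 − 1.84X; [C] = 3.69X.
K_c = [C]^2 / ([B]^2 [A]).
This equals 5.46 at X = 0.825 (the root in 0 < X < 1).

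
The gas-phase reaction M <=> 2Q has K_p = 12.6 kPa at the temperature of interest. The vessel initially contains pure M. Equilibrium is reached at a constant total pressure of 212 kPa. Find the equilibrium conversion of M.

Basis: 1 mol M initially; let X = conversion of M. Extent ξ = X.
Mole table: n_M = 1 − X; n_Q = 2X.
Summing: n_T = 1 + X.
y_i = n_i/n_T, p_i = y_i·P. K_p = p_Q^2 / (p_M).
Setting this equal to 12.6 kPa and taking the physical root (0 < X < 1) gives X = 0.121.

X = 0.121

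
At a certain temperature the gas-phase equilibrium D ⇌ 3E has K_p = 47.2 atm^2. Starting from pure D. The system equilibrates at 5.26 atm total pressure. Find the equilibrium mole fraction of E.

Let X = conversion of D (basis 1 mol D); extent of reaction ξ = X.
Moles: n_D = 1 − X; n_E = 3X.
n_T = Σnᵢ = 1 + 2X.
With p_i = (n_i/n_T)P, K_p = p_E^3 / (p_D).
Setting this equal to 47.2 atm^2 and taking the physical root (0 < X < 1) gives X = 0.502.
Then n_E = 1.51, n_T = 2, so y_E = 0.751.

y_E = 0.751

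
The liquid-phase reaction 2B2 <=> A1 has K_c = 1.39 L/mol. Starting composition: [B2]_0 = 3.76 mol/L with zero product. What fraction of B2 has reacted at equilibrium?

Let X = conversion of B2; extent ξ = 3.76X/2 mol/L.
Concentrations: [B2] = 3.76 − 3.76X; [A1] = 1.88X.
K_c = [A1] / ([B2]^2).
Solving K_c = 1.39 for X ∈ (0,1): X = 0.735.

X = 0.735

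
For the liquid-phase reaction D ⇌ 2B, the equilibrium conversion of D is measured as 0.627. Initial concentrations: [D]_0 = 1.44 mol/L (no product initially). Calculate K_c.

K_c = 6.07 mol/L

Let X = conversion of D.
Concentrations: [D] = 1.44 − 1.44X; [B] = 2.88X.
At X = 0.627: [D] = 0.537, [B] = 1.81.
K_c = [B]^2 / ([D]) = 6.07 mol/L.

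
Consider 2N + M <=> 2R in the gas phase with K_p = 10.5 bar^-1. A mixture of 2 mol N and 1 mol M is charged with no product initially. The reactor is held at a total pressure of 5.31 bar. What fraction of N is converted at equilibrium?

Basis: 2 mol N initially; let X = conversion of N. Extent ξ = X.
Species balance: n_N = 2 − 2X; n_M = 1 − X; n_R = 2X.
Summing: n_T = 3 − X.
With p_i = (n_i/n_T)P, K_p = p_R^2 / (p_N^2 p_M).
Equating to 10.5 bar^-1 and solving on 0 < X < 1: X = 0.723.

X = 0.723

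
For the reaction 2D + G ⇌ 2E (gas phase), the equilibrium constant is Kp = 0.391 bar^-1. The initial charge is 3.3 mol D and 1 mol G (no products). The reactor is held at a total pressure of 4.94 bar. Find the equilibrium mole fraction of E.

Basis: 1 mol G initially; let X = conversion of G. Extent ξ = X.
Mole table: n_D = 3.3 − 2X; n_G = 1 − X; n_E = 2X.
Summing: n_T = 4.3 − X.
y_i = n_i/n_T, p_i = y_i·P. Kp = p_E^2 / (p_D^2 p_G).
Setting this equal to 0.391 bar^-1 and taking the physical root (0 < X < 1) gives X = 0.540.
Then n_E = 1.08, n_T = 3.76, so y_E = 0.287.

y_E = 0.287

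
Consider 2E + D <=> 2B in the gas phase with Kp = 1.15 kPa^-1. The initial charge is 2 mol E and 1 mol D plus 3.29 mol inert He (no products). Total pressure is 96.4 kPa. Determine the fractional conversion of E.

X = 0.707

Basis: 2 mol E initially; let X = conversion of E. Extent ξ = X.
Mole table: n_E = 2 − 2X; n_D = 1 − X; n_B = 2X; n_I = 3.29 (inert).
Summing: n_T = 6.29 − X.
With p_i = (n_i/n_T)P, Kp = p_B^2 / (p_E^2 p_D).
Substituting and setting equal to 1.15 kPa^-1 gives a polynomial in X; the root in (0,1) is X = 0.707.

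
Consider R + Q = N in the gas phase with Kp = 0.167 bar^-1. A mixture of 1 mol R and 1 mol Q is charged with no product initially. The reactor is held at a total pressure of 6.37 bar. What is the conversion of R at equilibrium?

Take 1 mol R as basis and let X be its fractional conversion, so ξ = X.
Mole table: n_R = 1 − X; n_Q = 1 − X; n_N = X.
n_T = Σnᵢ = 2 − X.
With p_i = (n_i/n_T)P, Kp = p_N / (p_R p_Q).
This yields a degree-2 equation in X; solving on (0,1), X = 0.304.

X = 0.304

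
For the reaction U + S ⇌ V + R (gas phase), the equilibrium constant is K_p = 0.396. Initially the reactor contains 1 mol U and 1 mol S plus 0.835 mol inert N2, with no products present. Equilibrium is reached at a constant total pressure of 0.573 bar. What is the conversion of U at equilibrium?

Take 1 mol U as basis and let X be its fractional conversion, so ξ = X.
Species balance: n_U = 1 − X; n_S = 1 − X; n_V = X; n_R = X; n_I = 0.835 (inert).
Since Δν = 0, n_T = 2.83 throughout.
Mole fractions y_i = n_i/n_T; K_p = p_V p_R / (p_U p_S) with p_i = y_i·P.
Substituting and setting equal to 0.396 gives a polynomial in X; the root in (0,1) is X = 0.386.

X = 0.386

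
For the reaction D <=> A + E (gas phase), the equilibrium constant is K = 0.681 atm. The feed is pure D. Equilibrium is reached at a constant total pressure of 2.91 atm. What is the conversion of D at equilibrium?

X = 0.435

Let X = conversion of D (basis 1 mol D); extent of reaction ξ = X.
Moles: n_D = 1 − X; n_A = X; n_E = X.
n_T = Σnᵢ = 1 + X.
Mole fractions y_i = n_i/n_T; K = p_A p_E / (p_D) with p_i = y_i·P.
This yields a degree-2 equation in X; solving on (0,1), X = 0.435.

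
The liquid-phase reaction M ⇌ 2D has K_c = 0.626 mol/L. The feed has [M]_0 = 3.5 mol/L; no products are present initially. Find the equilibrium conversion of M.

X = 0.190

Let X = conversion of M; extent ξ = 3.5·X mol/L.
Concentrations: [M] = 3.5 − 3.5X; [D] = 7X.
K_c = [D]^2 / ([M]).
Setting equal to 0.626 and solving for X on (0,1) gives X = 0.190.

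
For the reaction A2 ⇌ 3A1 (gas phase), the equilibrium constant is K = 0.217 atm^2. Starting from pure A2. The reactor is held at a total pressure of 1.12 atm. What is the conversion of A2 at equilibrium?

Let X = conversion of A2 (basis 1 mol A2); extent of reaction ξ = X.
At extent ξ: n_A2 = 1 − X; n_A1 = 3X.
Summing: n_T = 1 + 2X.
y_i = n_i/n_T, p_i = y_i·P. K = p_A1^3 / (p_A2).
Setting this equal to 0.217 atm^2 and taking the physical root (0 < X < 1) gives X = 0.218.

X = 0.218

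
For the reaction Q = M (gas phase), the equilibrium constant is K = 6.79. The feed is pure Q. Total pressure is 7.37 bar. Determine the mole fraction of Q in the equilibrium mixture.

Take 1 mol Q as basis and let X be its fractional conversion, so ξ = X.
Species balance: n_Q = 1 − X; n_M = X.
n_T stays at 1 (no change in mole number).
With p_i = (n_i/n_T)P, K = p_M / (p_Q).
Equating to 6.79 and solving on 0 < X < 1: X = 0.872.
Then n_Q = 0.128, n_T = 1, so y_Q = 0.128.

y_Q = 0.128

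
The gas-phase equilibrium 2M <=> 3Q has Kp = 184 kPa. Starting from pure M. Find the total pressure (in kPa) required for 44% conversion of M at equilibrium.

Basis: 1 mol M initially; let X = conversion of M. Extent ξ = 0.5X.
Moles: n_M = 1 − X; n_Q = 1.5X.
Total moles n_T = 1 + 0.5X.
Kp = p_Q^3 / (p_M^2) with p_i = (n_i/n_T)·P.
At X = 0.44: the mole-fraction product g(X) = Π y_i^ν_i = 0.7514. Since Kp = g(X)·P^{1}, P = (Kp/g)^(1/1) = (184/0.7514)^(1/1) = 245 kPa.

P = 245 kPa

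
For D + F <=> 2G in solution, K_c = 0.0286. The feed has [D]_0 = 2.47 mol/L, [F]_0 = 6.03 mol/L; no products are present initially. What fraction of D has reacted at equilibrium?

Let X = conversion of D; extent ξ = 2.47·X mol/L.
Concentrations: [D] = 2.47 − 2.47X; [F] = 6.03 − 2.47X; [G] = 4.94X.
K_c = [G]^2 / ([D] [F]).
Equating to 0.0286: the physical root is X = 0.121.

X = 0.121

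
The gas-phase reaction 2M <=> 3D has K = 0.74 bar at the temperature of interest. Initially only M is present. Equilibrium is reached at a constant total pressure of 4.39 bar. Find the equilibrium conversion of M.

Let X = conversion of M (basis 1 mol M); extent of reaction ξ = 0.5X.
Mole table: n_M = 1 − X; n_D = 1.5X.
Summing: n_T = 1 + 0.5X.
y_i = n_i/n_T, p_i = y_i·P. K = p_D^3 / (p_M^2).
Equating to 0.74 bar and solving on 0 < X < 1: X = 0.303.

X = 0.303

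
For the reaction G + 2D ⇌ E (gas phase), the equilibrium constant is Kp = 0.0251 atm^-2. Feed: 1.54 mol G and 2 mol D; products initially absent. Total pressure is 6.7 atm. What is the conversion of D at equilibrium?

X = 0.310

Basis: 2 mol D initially; let X = conversion of D. Extent ξ = X.
At extent ξ: n_G = 1.54 − X; n_D = 2 − 2X; n_E = X.
Total moles n_T = 3.54 − 2X.
y_i = n_i/n_T, p_i = y_i·P. Kp = p_E / (p_G p_D^2).
Setting this equal to 0.0251 atm^-2 and taking the physical root (0 < X < 1) gives X = 0.310.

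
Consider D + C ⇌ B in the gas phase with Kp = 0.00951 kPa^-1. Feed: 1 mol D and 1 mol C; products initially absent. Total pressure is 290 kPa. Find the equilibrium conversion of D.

X = 0.484

Let X = conversion of D (basis 1 mol D); extent of reaction ξ = X.
Moles: n_D = 1 − X; n_C = 1 − X; n_B = X.
Total moles n_T = 2 − X.
With p_i = (n_i/n_T)P, Kp = p_B / (p_D p_C).
This yields a degree-2 equation in X; solving on (0,1), X = 0.484.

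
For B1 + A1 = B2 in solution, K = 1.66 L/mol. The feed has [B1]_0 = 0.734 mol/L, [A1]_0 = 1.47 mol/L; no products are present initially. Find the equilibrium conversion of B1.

Let X = conversion of B1; extent ξ = 0.734·X mol/L.
Concentrations: [B1] = 0.734 − 0.734X; [A1] = 1.47 − 0.734X; [B2] = 0.734X.
K = [B2] / ([B1] [A1]).
Setting equal to 1.66 and solving for X on (0,1) gives X = 0.626.

X = 0.626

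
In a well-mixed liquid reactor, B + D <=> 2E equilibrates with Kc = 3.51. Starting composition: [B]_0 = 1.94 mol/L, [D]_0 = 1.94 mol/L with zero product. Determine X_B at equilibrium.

X = 0.484

Let X = conversion of B; extent ξ = 1.94·X mol/L.
Concentrations: [B] = 1.94 − 1.94X; [D] = 1.94 − 1.94X; [E] = 3.88X.
Kc = [E]^2 / ([B] [D]).
Setting equal to 3.51 and solving for X on (0,1) gives X = 0.484.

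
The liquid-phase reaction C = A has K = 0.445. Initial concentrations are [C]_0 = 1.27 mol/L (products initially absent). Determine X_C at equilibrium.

Let X = conversion of C; extent ξ = 1.27·X mol/L.
Concentrations: [C] = 1.27 − 1.27X; [A] = 1.27X.
K = [A] / ([C]).
Setting equal to 0.445 and solving for X on (0,1) gives X = 0.308.

X = 0.308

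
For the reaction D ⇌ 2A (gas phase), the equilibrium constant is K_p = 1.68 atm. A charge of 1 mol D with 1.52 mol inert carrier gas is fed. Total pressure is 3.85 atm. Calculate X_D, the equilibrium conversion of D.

X = 0.429

Take 1 mol D as basis and let X be its fractional conversion, so ξ = X.
Species balance: n_D = 1 − X; n_A = 2X; n_I = 1.52 (inert).
Total moles n_T = 2.52 + X.
y_i = n_i/n_T, p_i = y_i·P. K_p = p_A^2 / (p_D).
This yields a degree-2 equation in X; solving on (0,1), X = 0.429.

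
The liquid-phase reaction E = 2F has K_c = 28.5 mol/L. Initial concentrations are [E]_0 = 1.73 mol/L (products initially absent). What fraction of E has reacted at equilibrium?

X = 0.832

Let X = conversion of E; extent ξ = 1.73·X mol/L.
Concentrations: [E] = 1.73 − 1.73X; [F] = 3.46X.
K_c = [F]^2 / ([E]).
This equals 28.5 at X = 0.832 (the root in 0 < X < 1).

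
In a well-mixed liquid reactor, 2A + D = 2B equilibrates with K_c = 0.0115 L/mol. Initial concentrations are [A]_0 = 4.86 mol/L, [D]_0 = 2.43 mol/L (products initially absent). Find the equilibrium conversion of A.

X = 0.135

Let X = conversion of A; extent ξ = 4.86X/2 mol/L.
Concentrations: [A] = 4.86 − 4.86X; [D] = 2.43 − 2.43X; [B] = 4.86X.
K_c = [B]^2 / ([A]^2 [D]).
Setting equal to 0.0115 and solving for X on (0,1) gives X = 0.135.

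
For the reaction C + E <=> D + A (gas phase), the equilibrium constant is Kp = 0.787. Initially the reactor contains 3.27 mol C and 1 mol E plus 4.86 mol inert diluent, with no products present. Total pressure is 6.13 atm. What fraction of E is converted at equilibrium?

X = 0.732

Take 1 mol E as basis and let X be its fractional conversion, so ξ = X.
Mole table: n_C = 3.27 − X; n_E = 1 − X; n_D = X; n_A = X; n_I = 4.86 (inert).
n_T stays at 9.13 (no change in mole number).
y_i = n_i/n_T, p_i = y_i·P. Kp = p_D p_A / (p_C p_E).
Substituting and setting equal to 0.787 gives a polynomial in X; the root in (0,1) is X = 0.732.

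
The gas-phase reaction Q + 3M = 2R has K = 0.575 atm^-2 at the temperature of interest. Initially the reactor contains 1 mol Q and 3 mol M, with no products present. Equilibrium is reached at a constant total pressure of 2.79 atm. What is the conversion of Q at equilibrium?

X = 0.483

Basis: 1 mol Q initially; let X = conversion of Q. Extent ξ = X.
Species balance: n_Q = 1 − X; n_M = 3 − 3X; n_R = 2X.
n_T = Σnᵢ = 4 − 2X.
With p_i = (n_i/n_T)P, K = p_R^2 / (p_Q p_M^3).
Equating to 0.575 atm^-2 and solving on 0 < X < 1: X = 0.483.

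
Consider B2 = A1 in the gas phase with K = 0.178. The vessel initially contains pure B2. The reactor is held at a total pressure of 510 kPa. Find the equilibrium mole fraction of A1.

y_A1 = 0.151

Take 1 mol B2 as basis and let X be its fractional conversion, so ξ = X.
Species balance: n_B2 = 1 − X; n_A1 = X.
n_T stays at 1 (no change in mole number).
Mole fractions y_i = n_i/n_T; K = p_A1 / (p_B2) with p_i = y_i·P.
Setting this equal to 0.178 and taking the physical root (0 < X < 1) gives X = 0.151.
Then n_A1 = 0.151, n_T = 1, so y_A1 = 0.151.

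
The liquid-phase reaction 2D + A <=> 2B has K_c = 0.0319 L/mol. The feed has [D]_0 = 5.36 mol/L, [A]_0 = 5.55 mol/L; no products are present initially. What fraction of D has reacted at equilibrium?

X = 0.281

Let X = conversion of D; extent ξ = 5.36X/2 mol/L.
Concentrations: [D] = 5.36 − 5.36X; [A] = 5.55 − 2.68X; [B] = 5.36X.
K_c = [B]^2 / ([D]^2 [A]).
Solving K_c = 0.0319 for X ∈ (0,1): X = 0.281.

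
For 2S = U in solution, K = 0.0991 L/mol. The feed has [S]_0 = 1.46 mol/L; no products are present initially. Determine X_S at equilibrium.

X = 0.190

Let X = conversion of S; extent ξ = 1.46X/2 mol/L.
Concentrations: [S] = 1.46 − 1.46X; [U] = 0.73X.
K = [U] / ([S]^2).
Setting equal to 0.0991 and solving for X on (0,1) gives X = 0.190.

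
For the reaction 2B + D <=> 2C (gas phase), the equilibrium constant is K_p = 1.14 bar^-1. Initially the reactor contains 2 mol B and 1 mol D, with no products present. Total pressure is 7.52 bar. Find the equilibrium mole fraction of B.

Let X = conversion of B (basis 2 mol B); extent of reaction ξ = X.
Mole table: n_B = 2 − 2X; n_D = 1 − X; n_C = 2X.
Total moles n_T = 3 − X.
With p_i = (n_i/n_T)P, K_p = p_C^2 / (p_B^2 p_D).
This yields a degree-3 equation in X; solving on (0,1), X = 0.555.
Then n_B = 0.889, n_T = 2.44, so y_B = 0.364.

y_B = 0.364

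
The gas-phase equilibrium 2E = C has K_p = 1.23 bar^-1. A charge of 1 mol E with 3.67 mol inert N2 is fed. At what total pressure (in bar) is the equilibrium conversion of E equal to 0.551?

P = 4.88 bar

Let X = conversion of E (basis 1 mol E); extent of reaction ξ = 0.5X.
Mole table: n_E = 1 − X; n_C = 0.5X; n_I = 3.67 (inert).
Total moles n_T = 4.67 − 0.5X.
K_p = p_C / (p_E^2) with p_i = (n_i/n_T)·P.
At X = 0.551: the mole-fraction product g(X) = Π y_i^ν_i = 6.005. Since K_p = g(X)·P^{-1}, P = (g/K_p)^(1/1) = (6.005/1.23)^(1/1) = 4.88 bar.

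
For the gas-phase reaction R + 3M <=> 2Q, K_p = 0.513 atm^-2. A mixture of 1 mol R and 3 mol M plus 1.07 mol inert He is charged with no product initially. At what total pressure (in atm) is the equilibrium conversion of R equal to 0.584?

P = 7.08 atm

Let X = conversion of R (basis 1 mol R); extent of reaction ξ = X.
At extent ξ: n_R = 1 − X; n_M = 3 − 3X; n_Q = 2X; n_I = 1.07 (inert).
Summing: n_T = 5.07 − 2X.
K_p = p_Q^2 / (p_R p_M^3) with p_i = (n_i/n_T)·P.
At X = 0.584: the mole-fraction product g(X) = Π y_i^ν_i = 25.69. Since K_p = g(X)·P^{-2}, P = (g/K_p)^(1/2) = (25.69/0.513)^(1/2) = 7.08 atm.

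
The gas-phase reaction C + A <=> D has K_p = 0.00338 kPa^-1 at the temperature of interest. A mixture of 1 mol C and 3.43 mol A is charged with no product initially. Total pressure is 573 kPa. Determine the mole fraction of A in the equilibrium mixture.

y_A = 0.740

Take 1 mol C as basis and let X be its fractional conversion, so ξ = X.
At extent ξ: n_C = 1 − X; n_A = 3.43 − X; n_D = X.
Total moles n_T = 4.43 − X.
y_i = n_i/n_T, p_i = y_i·P. K_p = p_D / (p_C p_A).
This yields a degree-2 equation in X; solving on (0,1), X = 0.589.
Then n_A = 2.84, n_T = 3.84, so y_A = 0.740.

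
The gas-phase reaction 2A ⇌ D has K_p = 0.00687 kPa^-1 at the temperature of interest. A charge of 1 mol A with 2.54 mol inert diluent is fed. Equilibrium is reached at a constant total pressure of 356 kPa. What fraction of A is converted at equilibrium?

X = 0.449

Take 1 mol A as basis and let X be its fractional conversion, so ξ = 0.5X.
At extent ξ: n_A = 1 − X; n_D = 0.5X; n_I = 2.54 (inert).
n_T = Σnᵢ = 3.54 − 0.5X.
With p_i = (n_i/n_T)P, K_p = p_D / (p_A^2).
Setting this equal to 0.00687 kPa^-1 and taking the physical root (0 < X < 1) gives X = 0.449.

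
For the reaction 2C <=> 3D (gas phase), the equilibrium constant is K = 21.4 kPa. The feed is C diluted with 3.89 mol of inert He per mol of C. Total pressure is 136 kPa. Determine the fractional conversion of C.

Basis: 1 mol C initially; let X = conversion of C. Extent ξ = 0.5X.
Mole table: n_C = 1 − X; n_D = 1.5X; n_I = 3.89 (inert).
Total moles n_T = 4.89 + 0.5X.
y_i = n_i/n_T, p_i = y_i·P. K = p_D^3 / (p_C^2).
Equating to 21.4 kPa and solving on 0 < X < 1: X = 0.427.

X = 0.427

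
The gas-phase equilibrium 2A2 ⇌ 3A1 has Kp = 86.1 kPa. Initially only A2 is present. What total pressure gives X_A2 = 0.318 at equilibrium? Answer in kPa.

Take 1 mol A2 as basis and let X be its fractional conversion, so ξ = 0.5X.
Species balance: n_A2 = 1 − X; n_A1 = 1.5X.
Total moles n_T = 1 + 0.5X.
Kp = p_A1^3 / (p_A2^2) with p_i = (n_i/n_T)·P.
At X = 0.318: the mole-fraction product g(X) = Π y_i^ν_i = 0.2013. Since Kp = g(X)·P^{1}, P = (Kp/g)^(1/1) = (86.1/0.2013)^(1/1) = 428 kPa.

P = 428 kPa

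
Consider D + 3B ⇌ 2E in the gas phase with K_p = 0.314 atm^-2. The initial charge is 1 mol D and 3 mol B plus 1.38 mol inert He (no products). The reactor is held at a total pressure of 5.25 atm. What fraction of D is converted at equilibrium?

X = 0.475

Basis: 1 mol D initially; let X = conversion of D. Extent ξ = X.
Species balance: n_D = 1 − X; n_B = 3 − 3X; n_E = 2X; n_I = 1.38 (inert).
Summing: n_T = 5.38 − 2X.
Mole fractions y_i = n_i/n_T; K_p = p_E^2 / (p_D p_B^3) with p_i = y_i·P.
This yields a degree-4 equation in X; solving on (0,1), X = 0.475.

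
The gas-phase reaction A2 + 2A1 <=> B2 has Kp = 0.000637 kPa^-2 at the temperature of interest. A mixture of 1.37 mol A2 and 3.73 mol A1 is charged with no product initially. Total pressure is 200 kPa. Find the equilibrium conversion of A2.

X = 0.864

Take 1.37 mol A2 as basis and let X be its fractional conversion, so ξ = 1.37X.
At extent ξ: n_A2 = 1.37 − 1.37X; n_A1 = 3.73 − 2.74X; n_B2 = 1.37X.
n_T = Σnᵢ = 5.1 − 2.74X.
With p_i = (n_i/n_T)P, Kp = p_B2 / (p_A2 p_A1^2).
Equating to 0.000637 kPa^-2 and solving on 0 < X < 1: X = 0.864.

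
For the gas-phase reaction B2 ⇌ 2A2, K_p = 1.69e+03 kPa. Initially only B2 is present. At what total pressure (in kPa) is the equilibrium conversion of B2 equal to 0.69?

P = 465 kPa

Let X = conversion of B2 (basis 1 mol B2); extent of reaction ξ = X.
Mole table: n_B2 = 1 − X; n_A2 = 2X.
Summing: n_T = 1 + X.
K_p = p_A2^2 / (p_B2) with p_i = (n_i/n_T)·P.
At X = 0.69: the mole-fraction product g(X) = Π y_i^ν_i = 3.635. Since K_p = g(X)·P^{1}, P = (K_p/g)^(1/1) = (1.69e+03/3.635)^(1/1) = 465 kPa.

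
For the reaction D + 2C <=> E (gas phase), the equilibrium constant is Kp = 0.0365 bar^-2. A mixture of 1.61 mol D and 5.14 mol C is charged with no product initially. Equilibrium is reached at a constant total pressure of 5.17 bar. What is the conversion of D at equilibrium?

X = 0.334

Let X = conversion of D (basis 1.61 mol D); extent of reaction ξ = 1.61X.
At extent ξ: n_D = 1.61 − 1.61X; n_C = 5.14 − 3.22X; n_E = 1.61X.
Total moles n_T = 6.75 − 3.22X.
Mole fractions y_i = n_i/n_T; Kp = p_E / (p_D p_C^2) with p_i = y_i·P.
Substituting and setting equal to 0.0365 bar^-2 gives a polynomial in X; the root in (0,1) is X = 0.334.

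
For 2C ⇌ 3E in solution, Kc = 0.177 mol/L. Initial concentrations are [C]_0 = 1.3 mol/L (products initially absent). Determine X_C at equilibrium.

Let X = conversion of C; extent ξ = 1.3X/2 mol/L.
Concentrations: [C] = 1.3 − 1.3X; [E] = 1.95X.
Kc = [E]^3 / ([C]^2).
This equals 0.177 at X = 0.276 (the root in 0 < X < 1).

X = 0.276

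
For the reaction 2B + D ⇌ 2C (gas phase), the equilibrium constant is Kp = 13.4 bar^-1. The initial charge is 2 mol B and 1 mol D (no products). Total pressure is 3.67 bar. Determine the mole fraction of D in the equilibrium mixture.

y_D = 0.125

Let X = conversion of B (basis 2 mol B); extent of reaction ξ = X.
Moles: n_B = 2 − 2X; n_D = 1 − X; n_C = 2X.
n_T = Σnᵢ = 3 − X.
Mole fractions y_i = n_i/n_T; Kp = p_C^2 / (p_B^2 p_D) with p_i = y_i·P.
Substituting and setting equal to 13.4 bar^-1 gives a polynomial in X; the root in (0,1) is X = 0.713.
Then n_D = 0.287, n_T = 2.29, so y_D = 0.125.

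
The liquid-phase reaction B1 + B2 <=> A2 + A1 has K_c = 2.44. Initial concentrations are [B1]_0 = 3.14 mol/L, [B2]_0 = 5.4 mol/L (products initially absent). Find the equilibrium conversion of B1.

X = 0.757

Let X = conversion of B1; extent ξ = 3.14·X mol/L.
Concentrations: [B1] = 3.14 − 3.14X; [B2] = 5.4 − 3.14X; [A2] = 3.14X; [A1] = 3.14X.
K_c = [A2] [A1] / ([B1] [B2]).
Setting equal to 2.44 and solving for X on (0,1) gives X = 0.757.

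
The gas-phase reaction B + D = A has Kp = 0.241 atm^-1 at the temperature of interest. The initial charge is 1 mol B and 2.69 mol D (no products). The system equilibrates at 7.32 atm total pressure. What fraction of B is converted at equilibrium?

Take 1 mol B as basis and let X be its fractional conversion, so ξ = X.
Species balance: n_B = 1 − X; n_D = 2.69 − X; n_A = X.
Summing: n_T = 3.69 − X.
y_i = n_i/n_T, p_i = y_i·P. Kp = p_A / (p_B p_D).
This yields a degree-2 equation in X; solving on (0,1), X = 0.546.

X = 0.546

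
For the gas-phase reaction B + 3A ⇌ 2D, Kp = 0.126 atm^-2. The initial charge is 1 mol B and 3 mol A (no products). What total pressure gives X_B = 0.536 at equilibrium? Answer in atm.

Take 1 mol B as basis and let X be its fractional conversion, so ξ = X.
At extent ξ: n_B = 1 − X; n_A = 3 − 3X; n_D = 2X.
Summing: n_T = 4 − 2X.
Kp = p_D^2 / (p_B p_A^3) with p_i = (n_i/n_T)·P.
At X = 0.536: the mole-fraction product g(X) = Π y_i^ν_i = 7.872. Since Kp = g(X)·P^{-2}, P = (g/Kp)^(1/2) = (7.872/0.126)^(1/2) = 7.9 atm.

P = 7.9 atm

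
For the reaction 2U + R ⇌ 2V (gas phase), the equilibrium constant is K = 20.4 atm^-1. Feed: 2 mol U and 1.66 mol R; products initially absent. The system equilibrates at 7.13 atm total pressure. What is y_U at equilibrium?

Basis: 2 mol U initially; let X = conversion of U. Extent ξ = X.
Mole table: n_U = 2 − 2X; n_R = 1.66 − X; n_V = 2X.
Summing: n_T = 3.66 − X.
Mole fractions y_i = n_i/n_T; K = p_V^2 / (p_U^2 p_R) with p_i = y_i·P.
Setting this equal to 20.4 atm^-1 and taking the physical root (0 < X < 1) gives X = 0.865.
Then n_U = 0.269, n_T = 2.79, so y_U = 0.096.

y_U = 0.096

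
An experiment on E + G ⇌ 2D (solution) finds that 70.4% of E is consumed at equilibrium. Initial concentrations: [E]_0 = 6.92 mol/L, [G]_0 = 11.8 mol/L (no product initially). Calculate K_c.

K_c = 6.69

Let X = conversion of E.
Concentrations: [E] = 6.92 − 6.92X; [G] = 11.8 − 6.92X; [D] = 13.8X.
At X = 0.704: [E] = 2.05, [G] = 6.93, [D] = 9.74.
K_c = [D]^2 / ([E] [G]) = 6.69.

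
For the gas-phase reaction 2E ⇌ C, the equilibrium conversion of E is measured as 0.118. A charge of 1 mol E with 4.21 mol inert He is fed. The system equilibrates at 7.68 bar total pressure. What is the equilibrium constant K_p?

K_p = 0.0509 bar^-1

Take 1 mol E as basis and let X be its fractional conversion, so ξ = 0.5X.
At extent ξ: n_E = 1 − X; n_C = 0.5X; n_I = 4.21 (inert).
Total moles n_T = 5.21 − 0.5X.
At X = 0.118: n_E = 0.882, n_C = 0.059, n_T = 5.15.
p_i = (n_i/n_T)·P. K_p = p_C / (p_E^2) = 0.0509 bar^-1.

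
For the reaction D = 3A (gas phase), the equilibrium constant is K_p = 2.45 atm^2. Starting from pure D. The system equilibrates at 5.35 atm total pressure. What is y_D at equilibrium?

Basis: 1 mol D initially; let X = conversion of D. Extent ξ = X.
Species balance: n_D = 1 − X; n_A = 3X.
n_T = Σnᵢ = 1 + 2X.
y_i = n_i/n_T, p_i = y_i·P. K_p = p_A^3 / (p_D).
This yields a degree-3 equation in X; solving on (0,1), X = 0.168.
Then n_D = 0.832, n_T = 1.34, so y_D = 0.623.

y_D = 0.623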